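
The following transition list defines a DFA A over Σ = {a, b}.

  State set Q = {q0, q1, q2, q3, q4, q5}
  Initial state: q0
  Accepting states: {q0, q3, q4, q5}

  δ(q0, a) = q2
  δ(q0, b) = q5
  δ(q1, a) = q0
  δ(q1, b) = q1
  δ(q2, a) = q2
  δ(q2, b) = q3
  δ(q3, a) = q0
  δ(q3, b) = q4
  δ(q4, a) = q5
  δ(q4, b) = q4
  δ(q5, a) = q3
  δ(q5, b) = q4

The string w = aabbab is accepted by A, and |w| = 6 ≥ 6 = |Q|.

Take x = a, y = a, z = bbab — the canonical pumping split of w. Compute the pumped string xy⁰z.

xy⁰z = xz = a·bbab = abbab.
Reading y = a takes A from q2 back to q2, so after x the machine is still in q2, and z then leads to the accepting state q4. Hence abbab ∈ L(A).

abbab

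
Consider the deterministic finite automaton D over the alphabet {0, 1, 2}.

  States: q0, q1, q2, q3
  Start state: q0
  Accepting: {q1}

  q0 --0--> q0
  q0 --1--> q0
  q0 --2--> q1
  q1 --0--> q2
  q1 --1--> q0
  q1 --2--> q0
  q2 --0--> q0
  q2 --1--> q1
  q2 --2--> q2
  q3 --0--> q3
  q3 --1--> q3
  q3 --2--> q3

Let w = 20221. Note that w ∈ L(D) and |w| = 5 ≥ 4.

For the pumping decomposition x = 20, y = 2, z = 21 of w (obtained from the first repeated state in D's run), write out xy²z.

202221

xy^2z = 20·2·2·21 = 202221.
Reading y = 2 takes D from q2 back to q2, so after x·y·y the machine is still in q2, and z then leads to the accepting state q1. Hence 202221 ∈ L(D).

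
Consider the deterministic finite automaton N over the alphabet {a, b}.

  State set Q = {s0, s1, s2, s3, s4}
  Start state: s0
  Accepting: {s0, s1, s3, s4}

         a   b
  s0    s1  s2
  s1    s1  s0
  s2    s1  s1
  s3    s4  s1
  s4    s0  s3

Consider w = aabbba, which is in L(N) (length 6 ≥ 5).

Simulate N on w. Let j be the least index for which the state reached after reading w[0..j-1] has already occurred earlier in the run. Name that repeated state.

s1

Run of N on w = a a b b b a:
  step 0: s0  (start)
  step 1: s1  (read a: s0→s1)
  step 2: s1  (read a: s1→s1)   ← first repeat (s1 seen earlier)
  step 3: s0  (read b: s1→s0)
  step 4: s2  (read b: s0→s2)
  step 5: s1  (read b: s2→s1)
  step 6: s1  (read a: s1→s1)

The earliest repeat is at step j = 2: N is in s1, which it already visited at step i = 1.
Since N has 5 states, any run of length ≥ 5 visits 5+1 states, so by pigeonhole some state repeats within the first 5 steps — that repeat gives the pumpable loop.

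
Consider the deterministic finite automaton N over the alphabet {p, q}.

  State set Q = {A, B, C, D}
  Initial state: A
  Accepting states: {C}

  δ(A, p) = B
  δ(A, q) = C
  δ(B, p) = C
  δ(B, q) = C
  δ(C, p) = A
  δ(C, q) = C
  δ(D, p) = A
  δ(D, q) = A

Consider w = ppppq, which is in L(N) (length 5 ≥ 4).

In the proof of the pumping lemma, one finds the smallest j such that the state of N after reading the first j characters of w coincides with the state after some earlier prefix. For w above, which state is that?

A

Run of N on w = p p p p q:
  step 0: A  (start)
  step 1: B  (read p: A→B)
  step 2: C  (read p: B→C)
  step 3: A  (read p: C→A)   ← first repeat (A seen earlier)
  step 4: B  (read p: A→B)
  step 5: C  (read q: B→C)

The earliest repeat is at step j = 3: N is in A, which it already visited at step i = 0.
Pumping length from the standard proof: p = 4 (the number of states). The repeated state found above gives |xy| = j ≤ 4 and |y| = j − i ≥ 1.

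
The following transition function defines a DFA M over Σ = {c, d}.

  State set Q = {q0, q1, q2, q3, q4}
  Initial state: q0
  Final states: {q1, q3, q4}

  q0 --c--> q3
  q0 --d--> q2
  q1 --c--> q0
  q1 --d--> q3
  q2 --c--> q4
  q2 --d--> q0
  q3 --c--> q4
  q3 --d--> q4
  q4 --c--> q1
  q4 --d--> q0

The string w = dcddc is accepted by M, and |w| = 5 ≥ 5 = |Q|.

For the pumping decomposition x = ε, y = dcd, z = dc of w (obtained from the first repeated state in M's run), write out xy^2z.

xy^2z = ε·dcd·dcd·dc = dcddcddc.
Reading y = dcd takes M from q0 back to q0, so after x·y·y the machine is still in q0, and z then leads to the accepting state q4. Hence dcddcddc ∈ L(M).

dcddcddc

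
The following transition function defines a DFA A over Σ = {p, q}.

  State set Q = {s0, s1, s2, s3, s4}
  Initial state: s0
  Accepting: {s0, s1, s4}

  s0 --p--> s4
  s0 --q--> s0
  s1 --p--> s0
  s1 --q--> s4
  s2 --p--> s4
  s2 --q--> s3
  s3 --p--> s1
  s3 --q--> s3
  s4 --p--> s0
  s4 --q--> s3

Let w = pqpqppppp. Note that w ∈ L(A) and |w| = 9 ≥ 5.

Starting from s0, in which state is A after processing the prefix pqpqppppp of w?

s0

State sequence: s0 -p-> s4 -q-> s3 -p-> s1 -q-> s4 -p-> s0 -p-> s4 -p-> s0 -p-> s4 -p-> s0

After reading 9 characters, A is in state s0.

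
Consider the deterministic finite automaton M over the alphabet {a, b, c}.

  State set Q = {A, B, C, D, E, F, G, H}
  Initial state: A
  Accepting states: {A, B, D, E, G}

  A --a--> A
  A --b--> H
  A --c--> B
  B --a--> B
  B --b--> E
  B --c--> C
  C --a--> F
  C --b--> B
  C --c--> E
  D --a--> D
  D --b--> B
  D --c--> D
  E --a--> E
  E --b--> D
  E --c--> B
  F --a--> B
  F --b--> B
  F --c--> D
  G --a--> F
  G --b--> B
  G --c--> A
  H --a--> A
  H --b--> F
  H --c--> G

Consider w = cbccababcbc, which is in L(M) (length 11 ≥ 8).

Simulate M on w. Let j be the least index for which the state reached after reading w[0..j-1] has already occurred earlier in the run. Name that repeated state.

B

State sequence: A -c-> B -b-> E -c-> B -c-> C -a-> F -b-> B -a-> B -b-> E -c-> B -b-> E -c-> B
First repeat at step 3: B was already visited.

The earliest repeat is at step j = 3: M is in B, which it already visited at step i = 1.
Pumping length from the standard proof: p = 8 (the number of states). The repeated state found above gives |xy| = j ≤ 8 and |y| = j − i ≥ 1.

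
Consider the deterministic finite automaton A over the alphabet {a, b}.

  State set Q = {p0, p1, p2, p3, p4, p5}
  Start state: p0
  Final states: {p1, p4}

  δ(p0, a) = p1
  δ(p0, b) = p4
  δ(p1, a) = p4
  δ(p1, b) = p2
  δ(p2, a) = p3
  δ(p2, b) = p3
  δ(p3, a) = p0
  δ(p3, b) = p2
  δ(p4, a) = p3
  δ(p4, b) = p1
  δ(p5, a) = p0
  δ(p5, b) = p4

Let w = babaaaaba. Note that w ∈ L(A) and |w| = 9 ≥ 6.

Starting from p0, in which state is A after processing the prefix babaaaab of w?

p1

State sequence: p0 -b-> p4 -a-> p3 -b-> p2 -a-> p3 -a-> p0 -a-> p1 -a-> p4 -b-> p1

After reading 8 characters, A is in state p1.
(This kind of state-tracing is the core of the pumping-lemma construction: with 6 states, pigeonhole forces a repeat within the first 6 steps.)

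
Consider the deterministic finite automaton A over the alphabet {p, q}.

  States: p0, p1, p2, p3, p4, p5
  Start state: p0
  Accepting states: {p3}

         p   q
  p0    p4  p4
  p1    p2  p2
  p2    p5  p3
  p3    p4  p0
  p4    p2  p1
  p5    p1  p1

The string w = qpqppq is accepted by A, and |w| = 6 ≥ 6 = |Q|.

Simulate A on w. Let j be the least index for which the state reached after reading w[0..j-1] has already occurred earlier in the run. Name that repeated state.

Run of A on w = q p q p p q:
  step 0: p0  (start)
  step 1: p4  (read q: p0→p4)
  step 2: p2  (read p: p4→p2)
  step 3: p3  (read q: p2→p3)
  step 4: p4  (read p: p3→p4)   ← first repeat (p4 seen earlier)
  step 5: p2  (read p: p4→p2)
  step 6: p3  (read q: p2→p3)

The earliest repeat is at step j = 4: A is in p4, which it already visited at step i = 1.
The DFA has 6 states, so the proof of the pumping lemma guarantees a repeated state among the first 6+1 visited; the segment between the two visits is the pumpable y.

p4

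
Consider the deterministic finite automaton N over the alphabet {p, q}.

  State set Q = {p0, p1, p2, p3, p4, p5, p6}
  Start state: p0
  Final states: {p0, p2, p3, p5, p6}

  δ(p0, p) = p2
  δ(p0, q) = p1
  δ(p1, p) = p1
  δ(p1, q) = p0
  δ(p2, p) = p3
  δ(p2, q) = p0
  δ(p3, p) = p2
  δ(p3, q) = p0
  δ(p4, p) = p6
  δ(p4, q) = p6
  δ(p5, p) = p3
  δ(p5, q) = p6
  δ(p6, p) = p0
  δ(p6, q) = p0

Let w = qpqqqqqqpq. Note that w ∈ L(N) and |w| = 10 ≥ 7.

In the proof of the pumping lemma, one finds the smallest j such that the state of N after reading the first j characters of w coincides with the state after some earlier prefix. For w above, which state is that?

p1

State sequence: p0 -q-> p1 -p-> p1 -q-> p0 -q-> p1 -q-> p0 -q-> p1 -q-> p0 -q-> p1 -p-> p1 -q-> p0
First repeat at step 2: p1 was already visited.

The earliest repeat is at step j = 2: N is in p1, which it already visited at step i = 1.
Pumping length from the standard proof: p = 7 (the number of states). The repeated state found above gives |xy| = j ≤ 7 and |y| = j − i ≥ 1.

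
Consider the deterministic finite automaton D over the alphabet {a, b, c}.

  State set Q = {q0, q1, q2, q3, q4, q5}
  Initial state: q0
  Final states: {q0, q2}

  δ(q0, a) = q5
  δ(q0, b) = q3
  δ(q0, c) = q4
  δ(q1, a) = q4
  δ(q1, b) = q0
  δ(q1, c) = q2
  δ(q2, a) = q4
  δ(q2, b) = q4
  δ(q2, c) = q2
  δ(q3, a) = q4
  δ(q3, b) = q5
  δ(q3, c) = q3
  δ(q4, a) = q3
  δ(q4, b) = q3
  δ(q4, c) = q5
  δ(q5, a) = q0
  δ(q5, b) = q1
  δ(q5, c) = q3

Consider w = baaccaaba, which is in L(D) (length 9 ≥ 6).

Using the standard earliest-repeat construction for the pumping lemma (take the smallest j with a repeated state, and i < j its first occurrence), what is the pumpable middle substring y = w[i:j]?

aa

State sequence: q0 -b-> q3 -a-> q4 -a-> q3 -c-> q3 -c-> q3 -a-> q4 -a-> q3 -b-> q5 -a-> q0
First repeat at step 3: q3 was already visited.

So i = 1, j = 3, giving x = w[0:1] = b, y = w[1:3] = aa, z = w[3:9] = ccaaba.
Check: |xy| = 3 ≤ 6 and |y| = 2 ≥ 1. Reading y takes D from q3 back to q3, so every xyⁱz is accepted.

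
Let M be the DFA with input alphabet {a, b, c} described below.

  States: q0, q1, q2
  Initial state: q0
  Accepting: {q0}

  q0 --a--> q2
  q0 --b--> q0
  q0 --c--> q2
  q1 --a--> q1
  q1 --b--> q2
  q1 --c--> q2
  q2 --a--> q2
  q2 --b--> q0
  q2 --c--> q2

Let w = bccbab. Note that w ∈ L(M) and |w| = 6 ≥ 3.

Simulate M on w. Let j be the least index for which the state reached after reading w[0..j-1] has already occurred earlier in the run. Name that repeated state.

q0

State sequence: q0 -b-> q0 -c-> q2 -c-> q2 -b-> q0 -a-> q2 -b-> q0
First repeat at step 1: q0 was already visited.

The earliest repeat is at step j = 1: M is in q0, which it already visited at step i = 0.
The DFA has 3 states, so the proof of the pumping lemma guarantees a repeated state among the first 3+1 visited; the segment between the two visits is the pumpable y.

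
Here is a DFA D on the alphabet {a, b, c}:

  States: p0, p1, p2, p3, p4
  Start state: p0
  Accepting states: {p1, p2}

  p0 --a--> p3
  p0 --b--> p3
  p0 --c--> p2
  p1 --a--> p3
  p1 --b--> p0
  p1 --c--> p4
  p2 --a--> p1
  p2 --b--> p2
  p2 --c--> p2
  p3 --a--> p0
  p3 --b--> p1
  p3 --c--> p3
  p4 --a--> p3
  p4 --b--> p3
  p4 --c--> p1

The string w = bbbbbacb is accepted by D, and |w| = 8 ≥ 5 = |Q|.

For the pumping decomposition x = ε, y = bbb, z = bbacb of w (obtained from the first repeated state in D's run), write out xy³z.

xy^3z = ε·bbb·bbb·bbb·bbacb = bbbbbbbbbbbacb.
Reading y = bbb takes D from p0 back to p0, so after x·y·y·y the machine is still in p0, and z then leads to the accepting state p1. Hence bbbbbbbbbbbacb ∈ L(D).

bbbbbbbbbbbacb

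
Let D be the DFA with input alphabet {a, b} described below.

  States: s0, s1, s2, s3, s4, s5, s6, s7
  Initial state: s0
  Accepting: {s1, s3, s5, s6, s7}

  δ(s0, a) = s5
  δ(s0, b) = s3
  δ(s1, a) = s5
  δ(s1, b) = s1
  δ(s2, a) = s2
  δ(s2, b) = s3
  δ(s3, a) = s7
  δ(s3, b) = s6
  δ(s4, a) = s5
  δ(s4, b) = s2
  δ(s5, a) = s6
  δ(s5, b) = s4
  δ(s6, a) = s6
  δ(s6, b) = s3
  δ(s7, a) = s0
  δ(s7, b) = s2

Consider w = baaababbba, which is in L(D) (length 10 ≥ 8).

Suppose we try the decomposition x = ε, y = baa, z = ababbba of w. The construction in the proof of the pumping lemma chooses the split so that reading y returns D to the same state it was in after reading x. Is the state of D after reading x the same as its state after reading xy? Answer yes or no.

State sequence: s0 -b-> s3 -a-> s7 -a-> s0

After x (step 0): s0. After xy (step 3): s0.
They match, so y = baa drives D around a cycle from s0 back to itself; pumping y any number of times keeps D in s0 before reading z, and xyⁱz ∈ L(D) for every i ≥ 0.

yes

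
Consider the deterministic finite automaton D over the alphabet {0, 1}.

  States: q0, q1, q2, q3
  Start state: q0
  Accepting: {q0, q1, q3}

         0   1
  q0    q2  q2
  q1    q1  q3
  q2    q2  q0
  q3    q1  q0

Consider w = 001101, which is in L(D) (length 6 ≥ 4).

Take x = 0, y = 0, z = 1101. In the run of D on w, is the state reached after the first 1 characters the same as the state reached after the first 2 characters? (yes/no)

yes

State sequence: q0 -0-> q2 -0-> q2

After x (step 1): q2. After xy (step 2): q2.
They match, so y = 0 drives D around a cycle from q2 back to itself; pumping y any number of times keeps D in q2 before reading z, and xyⁱz ∈ L(D) for every i ≥ 0.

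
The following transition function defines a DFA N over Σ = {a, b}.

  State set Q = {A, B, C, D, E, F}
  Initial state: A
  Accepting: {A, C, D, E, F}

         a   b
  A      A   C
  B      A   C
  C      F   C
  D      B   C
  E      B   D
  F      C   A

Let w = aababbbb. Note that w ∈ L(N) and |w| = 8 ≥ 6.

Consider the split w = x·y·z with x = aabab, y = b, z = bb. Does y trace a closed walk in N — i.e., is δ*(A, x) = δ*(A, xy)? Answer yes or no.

State sequence: A -a-> A -a-> A -b-> C -a-> F -b-> A -b-> C

After x (step 5): A. After xy (step 6): C.
They differ (A ≠ C), so y is not a cycle from the state after x; this split is not the one the pumping-lemma construction produces, and pumping y need not keep the string in L(N).

no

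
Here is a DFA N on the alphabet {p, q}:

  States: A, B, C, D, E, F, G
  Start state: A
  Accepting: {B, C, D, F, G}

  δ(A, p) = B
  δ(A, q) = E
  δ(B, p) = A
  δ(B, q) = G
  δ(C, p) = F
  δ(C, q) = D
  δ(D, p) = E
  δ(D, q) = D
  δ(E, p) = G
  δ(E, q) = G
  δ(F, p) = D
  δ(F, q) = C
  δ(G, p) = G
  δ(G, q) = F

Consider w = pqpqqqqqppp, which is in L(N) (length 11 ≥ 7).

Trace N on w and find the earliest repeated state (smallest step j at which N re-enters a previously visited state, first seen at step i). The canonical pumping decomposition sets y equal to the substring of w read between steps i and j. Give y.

p

Run of N on w = p q p q q q q q p p p:
  step 0: A  (start)
  step 1: B  (read p: A→B)
  step 2: G  (read q: B→G)
  step 3: G  (read p: G→G)   ← first repeat (G seen earlier)
  step 4: F  (read q: G→F)
  step 5: C  (read q: F→C)
  step 6: D  (read q: C→D)
  step 7: D  (read q: D→D)
  step 8: D  (read q: D→D)
  step 9: E  (read p: D→E)
  step 10: G  (read p: E→G)
  step 11: G  (read p: G→G)

So i = 2, j = 3, giving x = w[0:2] = pq, y = w[2:3] = p, z = w[3:11] = qqqqqppp.
Check: |xy| = 3 ≤ 7 and |y| = 1 ≥ 1. Reading y takes N from G back to G, so every xyⁱz is accepted.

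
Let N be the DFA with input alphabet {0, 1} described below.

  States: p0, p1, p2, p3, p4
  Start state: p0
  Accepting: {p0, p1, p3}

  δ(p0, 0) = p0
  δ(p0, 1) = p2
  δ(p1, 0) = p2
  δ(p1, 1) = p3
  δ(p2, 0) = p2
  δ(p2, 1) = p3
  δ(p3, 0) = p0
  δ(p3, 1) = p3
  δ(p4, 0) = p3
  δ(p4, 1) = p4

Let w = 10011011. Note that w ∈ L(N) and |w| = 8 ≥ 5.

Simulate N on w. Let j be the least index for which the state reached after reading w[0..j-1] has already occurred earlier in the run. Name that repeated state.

p2

State sequence: p0 -1-> p2 -0-> p2 -0-> p2 -1-> p3 -1-> p3 -0-> p0 -1-> p2 -1-> p3
First repeat at step 2: p2 was already visited.

The earliest repeat is at step j = 2: N is in p2, which it already visited at step i = 1.
The DFA has 5 states, so the proof of the pumping lemma guarantees a repeated state among the first 5+1 visited; the segment between the two visits is the pumpable y.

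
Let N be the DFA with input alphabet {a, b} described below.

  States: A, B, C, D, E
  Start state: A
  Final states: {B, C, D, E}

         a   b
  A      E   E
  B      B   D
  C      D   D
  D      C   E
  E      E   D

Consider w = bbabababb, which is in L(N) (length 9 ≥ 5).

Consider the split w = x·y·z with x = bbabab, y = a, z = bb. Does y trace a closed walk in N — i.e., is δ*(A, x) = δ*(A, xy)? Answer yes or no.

Run of N on the first 7 characters of w = b b a b a b a:
  step 0: A  (start)
  step 1: E  (read b: A→E)
  step 2: D  (read b: E→D)
  step 3: C  (read a: D→C)
  step 4: D  (read b: C→D)
  step 5: C  (read a: D→C)
  step 6: D  (read b: C→D)
  step 7: C  (read a: D→C)

After x (step 6): D. After xy (step 7): C.
They differ (D ≠ C), so y is not a cycle from the state after x; this split is not the one the pumping-lemma construction produces, and pumping y need not keep the string in L(N).

no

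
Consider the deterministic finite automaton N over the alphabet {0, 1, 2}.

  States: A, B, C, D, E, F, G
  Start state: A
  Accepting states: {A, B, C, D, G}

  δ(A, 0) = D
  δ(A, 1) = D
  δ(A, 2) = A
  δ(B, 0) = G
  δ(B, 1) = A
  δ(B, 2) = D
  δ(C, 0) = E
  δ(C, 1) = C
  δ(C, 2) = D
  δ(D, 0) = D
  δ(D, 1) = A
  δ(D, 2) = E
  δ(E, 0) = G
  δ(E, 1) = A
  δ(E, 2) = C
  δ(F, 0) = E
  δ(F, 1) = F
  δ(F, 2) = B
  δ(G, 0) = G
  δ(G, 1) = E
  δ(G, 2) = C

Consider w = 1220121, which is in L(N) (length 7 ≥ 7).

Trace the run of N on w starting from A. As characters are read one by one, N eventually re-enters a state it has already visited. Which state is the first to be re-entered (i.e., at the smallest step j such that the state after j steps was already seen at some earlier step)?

E

State sequence: A -1-> D -2-> E -2-> C -0-> E -1-> A -2-> A -1-> D
First repeat at step 4: E was already visited.

The earliest repeat is at step j = 4: N is in E, which it already visited at step i = 2.
Since N has 7 states, any run of length ≥ 7 visits 7+1 states, so by pigeonhole some state repeats within the first 7 steps — that repeat gives the pumpable loop.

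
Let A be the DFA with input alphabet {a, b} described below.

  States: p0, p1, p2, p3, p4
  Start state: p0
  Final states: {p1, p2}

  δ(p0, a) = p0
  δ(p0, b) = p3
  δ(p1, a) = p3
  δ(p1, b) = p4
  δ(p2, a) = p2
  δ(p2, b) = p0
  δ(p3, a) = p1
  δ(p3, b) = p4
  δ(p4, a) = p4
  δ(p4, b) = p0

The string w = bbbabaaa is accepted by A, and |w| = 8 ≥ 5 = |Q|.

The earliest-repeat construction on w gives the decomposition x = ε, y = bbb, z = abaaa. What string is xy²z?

bbbbbbabaaa

xy^2z = ε·bbb·bbb·abaaa = bbbbbbabaaa.
Reading y = bbb takes A from p0 back to p0, so after x·y·y the machine is still in p0, and z then leads to the accepting state p1. Hence bbbbbbabaaa ∈ L(A).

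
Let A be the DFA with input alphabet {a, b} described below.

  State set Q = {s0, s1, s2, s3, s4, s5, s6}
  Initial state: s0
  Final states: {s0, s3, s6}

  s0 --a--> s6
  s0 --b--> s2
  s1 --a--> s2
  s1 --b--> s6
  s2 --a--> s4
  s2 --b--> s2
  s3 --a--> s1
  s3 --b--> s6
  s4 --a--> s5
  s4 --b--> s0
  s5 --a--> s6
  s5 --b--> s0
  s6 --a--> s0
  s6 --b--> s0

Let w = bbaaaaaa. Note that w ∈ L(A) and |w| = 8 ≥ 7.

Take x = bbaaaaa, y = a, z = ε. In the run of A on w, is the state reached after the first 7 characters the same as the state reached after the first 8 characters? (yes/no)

no

Run of A on the first 8 characters of w = b b a a a a a a:
  step 0: s0  (start)
  step 1: s2  (read b: s0→s2)
  step 2: s2  (read b: s2→s2)
  step 3: s4  (read a: s2→s4)
  step 4: s5  (read a: s4→s5)
  step 5: s6  (read a: s5→s6)
  step 6: s0  (read a: s6→s0)
  step 7: s6  (read a: s0→s6)
  step 8: s0  (read a: s6→s0)

After x (step 7): s6. After xy (step 8): s0.
They differ (s6 ≠ s0), so y is not a cycle from the state after x; this split is not the one the pumping-lemma construction produces, and pumping y need not keep the string in L(A).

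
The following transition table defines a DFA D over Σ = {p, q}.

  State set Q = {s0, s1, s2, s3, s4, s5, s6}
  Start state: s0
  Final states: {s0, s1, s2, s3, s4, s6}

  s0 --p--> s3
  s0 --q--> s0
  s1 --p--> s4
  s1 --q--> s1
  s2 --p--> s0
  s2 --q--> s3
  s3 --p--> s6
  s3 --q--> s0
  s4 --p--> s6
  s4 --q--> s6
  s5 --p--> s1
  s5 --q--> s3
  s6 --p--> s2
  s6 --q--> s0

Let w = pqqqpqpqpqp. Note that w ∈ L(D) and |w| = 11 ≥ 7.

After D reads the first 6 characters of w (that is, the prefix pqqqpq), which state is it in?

s0

Run of D on the first 6 characters of w = p q q q p q:
  step 0: s0  (start)
  step 1: s3  (read p: s0→s3)
  step 2: s0  (read q: s3→s0)
  step 3: s0  (read q: s0→s0)
  step 4: s0  (read q: s0→s0)
  step 5: s3  (read p: s0→s3)
  step 6: s0  (read q: s3→s0)

After reading 6 characters, D is in state s0.
(This kind of state-tracing is the core of the pumping-lemma construction: with 7 states, pigeonhole forces a repeat within the first 7 steps.)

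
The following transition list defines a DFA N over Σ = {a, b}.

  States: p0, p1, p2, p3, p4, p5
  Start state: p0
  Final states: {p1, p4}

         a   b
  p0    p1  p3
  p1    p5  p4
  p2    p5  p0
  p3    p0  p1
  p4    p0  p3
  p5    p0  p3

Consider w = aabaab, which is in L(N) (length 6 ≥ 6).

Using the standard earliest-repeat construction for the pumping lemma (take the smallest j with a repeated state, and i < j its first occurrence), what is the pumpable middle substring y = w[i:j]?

aaba

Run of N on w = a a b a a b:
  step 0: p0  (start)
  step 1: p1  (read a: p0→p1)
  step 2: p5  (read a: p1→p5)
  step 3: p3  (read b: p5→p3)
  step 4: p0  (read a: p3→p0)   ← first repeat (p0 seen earlier)
  step 5: p1  (read a: p0→p1)
  step 6: p4  (read b: p1→p4)

So i = 0, j = 4, giving x = w[0:0] = ε, y = w[0:4] = aaba, z = w[4:6] = ab.
Check: |xy| = 4 ≤ 6 and |y| = 4 ≥ 1. Reading y takes N from p0 back to p0, so every xyⁱz is accepted.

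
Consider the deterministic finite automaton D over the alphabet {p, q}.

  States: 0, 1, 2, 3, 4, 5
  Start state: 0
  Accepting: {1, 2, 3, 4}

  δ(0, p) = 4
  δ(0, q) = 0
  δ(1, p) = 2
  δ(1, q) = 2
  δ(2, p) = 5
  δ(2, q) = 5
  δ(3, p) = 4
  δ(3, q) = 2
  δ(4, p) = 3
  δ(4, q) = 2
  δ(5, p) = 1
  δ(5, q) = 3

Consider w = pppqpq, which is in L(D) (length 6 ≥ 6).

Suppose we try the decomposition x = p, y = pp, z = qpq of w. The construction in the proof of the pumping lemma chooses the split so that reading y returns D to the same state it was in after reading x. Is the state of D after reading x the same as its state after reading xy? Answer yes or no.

yes

Run of D on the first 3 characters of w = p p p:
  step 0: 0  (start)
  step 1: 4  (read p: 0→4)
  step 2: 3  (read p: 4→3)
  step 3: 4  (read p: 3→4)

After x (step 1): 4. After xy (step 3): 4.
They match, so y = pp drives D around a cycle from 4 back to itself; pumping y any number of times keeps D in 4 before reading z, and xyⁱz ∈ L(D) for every i ≥ 0.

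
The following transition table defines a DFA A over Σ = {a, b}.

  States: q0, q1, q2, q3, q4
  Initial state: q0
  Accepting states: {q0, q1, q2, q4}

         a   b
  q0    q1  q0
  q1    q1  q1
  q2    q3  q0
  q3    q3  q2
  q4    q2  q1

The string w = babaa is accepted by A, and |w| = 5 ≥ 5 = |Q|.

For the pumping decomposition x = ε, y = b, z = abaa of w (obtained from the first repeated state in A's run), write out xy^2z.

xy^2z = ε·b·b·abaa = bbabaa.
Reading y = b takes A from q0 back to q0, so after x·y·y the machine is still in q0, and z then leads to the accepting state q1. Hence bbabaa ∈ L(A).

bbabaa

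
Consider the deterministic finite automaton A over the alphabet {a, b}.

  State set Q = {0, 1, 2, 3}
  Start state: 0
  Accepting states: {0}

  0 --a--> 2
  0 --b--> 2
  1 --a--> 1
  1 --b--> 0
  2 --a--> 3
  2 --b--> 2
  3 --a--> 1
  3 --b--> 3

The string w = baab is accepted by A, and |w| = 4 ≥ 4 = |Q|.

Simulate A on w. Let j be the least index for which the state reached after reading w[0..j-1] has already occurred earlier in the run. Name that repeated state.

Run of A on w = b a a b:
  step 0: 0  (start)
  step 1: 2  (read b: 0→2)
  step 2: 3  (read a: 2→3)
  step 3: 1  (read a: 3→1)
  step 4: 0  (read b: 1→0)   ← first repeat (0 seen earlier)

The earliest repeat is at step j = 4: A is in 0, which it already visited at step i = 0.
Pumping length from the standard proof: p = 4 (the number of states). The repeated state found above gives |xy| = j ≤ 4 and |y| = j − i ≥ 1.

0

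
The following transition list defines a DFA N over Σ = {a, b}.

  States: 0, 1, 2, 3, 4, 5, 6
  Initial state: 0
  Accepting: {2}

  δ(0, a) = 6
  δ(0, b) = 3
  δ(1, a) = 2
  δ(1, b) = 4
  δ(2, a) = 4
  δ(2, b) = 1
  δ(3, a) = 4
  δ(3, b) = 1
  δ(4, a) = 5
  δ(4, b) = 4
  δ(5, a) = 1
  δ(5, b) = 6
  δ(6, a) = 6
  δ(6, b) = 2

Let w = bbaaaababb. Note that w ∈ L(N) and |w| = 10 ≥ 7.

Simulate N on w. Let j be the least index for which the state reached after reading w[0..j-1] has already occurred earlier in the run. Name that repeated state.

Run of N on w = b b a a a a b a b b:
  step 0: 0  (start)
  step 1: 3  (read b: 0→3)
  step 2: 1  (read b: 3→1)
  step 3: 2  (read a: 1→2)
  step 4: 4  (read a: 2→4)
  step 5: 5  (read a: 4→5)
  step 6: 1  (read a: 5→1)   ← first repeat (1 seen earlier)
  step 7: 4  (read b: 1→4)
  step 8: 5  (read a: 4→5)
  step 9: 6  (read b: 5→6)
  step 10: 2  (read b: 6→2)

The earliest repeat is at step j = 6: N is in 1, which it already visited at step i = 2.
Since N has 7 states, any run of length ≥ 7 visits 7+1 states, so by pigeonhole some state repeats within the first 7 steps — that repeat gives the pumpable loop.

1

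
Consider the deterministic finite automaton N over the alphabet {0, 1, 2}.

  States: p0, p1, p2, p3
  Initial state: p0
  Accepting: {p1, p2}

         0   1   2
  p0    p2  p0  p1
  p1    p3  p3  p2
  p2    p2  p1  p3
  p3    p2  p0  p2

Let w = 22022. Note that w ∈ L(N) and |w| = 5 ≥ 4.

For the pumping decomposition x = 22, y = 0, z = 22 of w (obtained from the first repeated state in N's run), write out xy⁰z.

2222

xy⁰z = xz = 22·22 = 2222.
Reading y = 0 takes N from p2 back to p2, so after x the machine is still in p2, and z then leads to the accepting state p2. Hence 2222 ∈ L(N).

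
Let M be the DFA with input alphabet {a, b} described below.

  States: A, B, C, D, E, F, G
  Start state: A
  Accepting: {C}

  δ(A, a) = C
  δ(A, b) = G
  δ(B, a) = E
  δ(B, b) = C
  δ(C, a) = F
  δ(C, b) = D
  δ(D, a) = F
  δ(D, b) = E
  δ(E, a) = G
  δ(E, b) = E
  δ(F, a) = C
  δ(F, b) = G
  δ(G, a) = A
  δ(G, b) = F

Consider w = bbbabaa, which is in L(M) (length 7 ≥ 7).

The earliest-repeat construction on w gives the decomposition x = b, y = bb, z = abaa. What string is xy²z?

bbbbbabaa

xy^2z = b·bb·bb·abaa = bbbbbabaa.
Reading y = bb takes M from G back to G, so after x·y·y the machine is still in G, and z then leads to the accepting state C. Hence bbbbbabaa ∈ L(M).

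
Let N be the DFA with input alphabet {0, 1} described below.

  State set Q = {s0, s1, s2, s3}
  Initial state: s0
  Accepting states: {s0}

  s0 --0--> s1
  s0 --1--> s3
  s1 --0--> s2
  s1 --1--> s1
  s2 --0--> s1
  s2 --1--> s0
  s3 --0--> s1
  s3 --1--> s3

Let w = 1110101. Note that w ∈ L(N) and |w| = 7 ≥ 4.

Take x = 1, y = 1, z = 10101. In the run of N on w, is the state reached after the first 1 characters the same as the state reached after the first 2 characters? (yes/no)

yes

State sequence: s0 -1-> s3 -1-> s3

After x (step 1): s3. After xy (step 2): s3.
They match, so y = 1 drives N around a cycle from s3 back to itself; pumping y any number of times keeps N in s3 before reading z, and xyⁱz ∈ L(N) for every i ≥ 0.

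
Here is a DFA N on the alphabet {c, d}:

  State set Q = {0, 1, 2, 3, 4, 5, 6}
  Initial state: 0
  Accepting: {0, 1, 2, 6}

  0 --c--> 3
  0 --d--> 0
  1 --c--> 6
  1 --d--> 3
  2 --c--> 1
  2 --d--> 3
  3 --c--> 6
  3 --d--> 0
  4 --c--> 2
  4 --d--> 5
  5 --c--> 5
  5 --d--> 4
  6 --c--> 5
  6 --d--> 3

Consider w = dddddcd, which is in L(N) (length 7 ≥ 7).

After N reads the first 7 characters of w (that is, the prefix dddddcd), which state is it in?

State sequence: 0 -d-> 0 -d-> 0 -d-> 0 -d-> 0 -d-> 0 -c-> 3 -d-> 0

After reading 7 characters, N is in state 0.

0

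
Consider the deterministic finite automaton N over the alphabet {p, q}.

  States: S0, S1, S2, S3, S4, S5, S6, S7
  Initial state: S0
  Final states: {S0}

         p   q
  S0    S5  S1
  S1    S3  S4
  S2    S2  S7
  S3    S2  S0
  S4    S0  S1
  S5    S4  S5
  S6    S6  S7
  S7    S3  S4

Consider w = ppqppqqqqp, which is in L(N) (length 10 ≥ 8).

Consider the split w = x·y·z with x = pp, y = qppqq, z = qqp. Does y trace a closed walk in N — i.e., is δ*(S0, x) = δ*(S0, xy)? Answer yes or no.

yes

State sequence: S0 -p-> S5 -p-> S4 -q-> S1 -p-> S3 -p-> S2 -q-> S7 -q-> S4

After x (step 2): S4. After xy (step 7): S4.
They match, so y = qppqq drives N around a cycle from S4 back to itself; pumping y any number of times keeps N in S4 before reading z, and xyⁱz ∈ L(N) for every i ≥ 0.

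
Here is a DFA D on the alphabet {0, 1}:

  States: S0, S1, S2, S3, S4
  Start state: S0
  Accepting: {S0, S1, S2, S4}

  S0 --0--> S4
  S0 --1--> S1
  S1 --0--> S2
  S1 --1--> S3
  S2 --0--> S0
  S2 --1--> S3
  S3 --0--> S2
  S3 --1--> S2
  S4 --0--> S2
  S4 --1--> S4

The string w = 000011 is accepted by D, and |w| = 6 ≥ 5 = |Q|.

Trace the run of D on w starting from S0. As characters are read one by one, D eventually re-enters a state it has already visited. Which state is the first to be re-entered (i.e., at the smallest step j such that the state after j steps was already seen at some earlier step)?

S0

State sequence: S0 -0-> S4 -0-> S2 -0-> S0 -0-> S4 -1-> S4 -1-> S4
First repeat at step 3: S0 was already visited.

The earliest repeat is at step j = 3: D is in S0, which it already visited at step i = 0.
Since D has 5 states, any run of length ≥ 5 visits 5+1 states, so by pigeonhole some state repeats within the first 5 steps — that repeat gives the pumpable loop.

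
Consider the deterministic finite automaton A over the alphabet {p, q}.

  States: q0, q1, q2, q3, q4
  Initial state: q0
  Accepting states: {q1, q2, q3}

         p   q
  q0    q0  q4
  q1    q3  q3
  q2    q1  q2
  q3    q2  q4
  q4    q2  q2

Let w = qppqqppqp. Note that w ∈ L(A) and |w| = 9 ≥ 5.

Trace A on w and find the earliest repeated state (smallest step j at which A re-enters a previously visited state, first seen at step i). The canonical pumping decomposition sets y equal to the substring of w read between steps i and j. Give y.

ppqq

Run of A on w = q p p q q p p q p:
  step 0: q0  (start)
  step 1: q4  (read q: q0→q4)
  step 2: q2  (read p: q4→q2)
  step 3: q1  (read p: q2→q1)
  step 4: q3  (read q: q1→q3)
  step 5: q4  (read q: q3→q4)   ← first repeat (q4 seen earlier)
  step 6: q2  (read p: q4→q2)
  step 7: q1  (read p: q2→q1)
  step 8: q3  (read q: q1→q3)
  step 9: q2  (read p: q3→q2)

So i = 1, j = 5, giving x = w[0:1] = q, y = w[1:5] = ppqq, z = w[5:9] = ppqp.
Check: |xy| = 5 ≤ 5 and |y| = 4 ≥ 1. Reading y takes A from q4 back to q4, so every xyⁱz is accepted.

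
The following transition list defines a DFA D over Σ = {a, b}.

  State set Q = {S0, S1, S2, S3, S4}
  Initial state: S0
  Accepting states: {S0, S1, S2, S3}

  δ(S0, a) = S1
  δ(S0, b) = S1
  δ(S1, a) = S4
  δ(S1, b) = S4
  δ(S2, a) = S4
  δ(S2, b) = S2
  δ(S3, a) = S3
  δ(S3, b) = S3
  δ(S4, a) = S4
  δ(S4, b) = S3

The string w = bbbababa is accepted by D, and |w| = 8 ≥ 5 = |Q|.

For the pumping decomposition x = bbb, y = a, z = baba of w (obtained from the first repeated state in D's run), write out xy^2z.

bbbaababa

xy^2z = bbb·a·a·baba = bbbaababa.
Reading y = a takes D from S3 back to S3, so after x·y·y the machine is still in S3, and z then leads to the accepting state S3. Hence bbbaababa ∈ L(D).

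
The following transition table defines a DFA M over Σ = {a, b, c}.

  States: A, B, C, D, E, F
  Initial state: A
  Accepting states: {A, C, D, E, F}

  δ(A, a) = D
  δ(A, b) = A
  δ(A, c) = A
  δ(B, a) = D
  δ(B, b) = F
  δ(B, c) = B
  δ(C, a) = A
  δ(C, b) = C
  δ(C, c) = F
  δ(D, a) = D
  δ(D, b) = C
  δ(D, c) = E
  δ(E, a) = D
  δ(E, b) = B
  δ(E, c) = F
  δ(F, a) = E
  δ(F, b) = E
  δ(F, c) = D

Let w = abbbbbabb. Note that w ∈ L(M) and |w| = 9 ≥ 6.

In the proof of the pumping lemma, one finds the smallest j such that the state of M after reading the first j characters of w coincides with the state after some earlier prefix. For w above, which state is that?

C

Run of M on w = a b b b b b a b b:
  step 0: A  (start)
  step 1: D  (read a: A→D)
  step 2: C  (read b: D→C)
  step 3: C  (read b: C→C)   ← first repeat (C seen earlier)
  step 4: C  (read b: C→C)
  step 5: C  (read b: C→C)
  step 6: C  (read b: C→C)
  step 7: A  (read a: C→A)
  step 8: A  (read b: A→A)
  step 9: A  (read b: A→A)

The earliest repeat is at step j = 3: M is in C, which it already visited at step i = 2.
Pumping length from the standard proof: p = 6 (the number of states). The repeated state found above gives |xy| = j ≤ 6 and |y| = j − i ≥ 1.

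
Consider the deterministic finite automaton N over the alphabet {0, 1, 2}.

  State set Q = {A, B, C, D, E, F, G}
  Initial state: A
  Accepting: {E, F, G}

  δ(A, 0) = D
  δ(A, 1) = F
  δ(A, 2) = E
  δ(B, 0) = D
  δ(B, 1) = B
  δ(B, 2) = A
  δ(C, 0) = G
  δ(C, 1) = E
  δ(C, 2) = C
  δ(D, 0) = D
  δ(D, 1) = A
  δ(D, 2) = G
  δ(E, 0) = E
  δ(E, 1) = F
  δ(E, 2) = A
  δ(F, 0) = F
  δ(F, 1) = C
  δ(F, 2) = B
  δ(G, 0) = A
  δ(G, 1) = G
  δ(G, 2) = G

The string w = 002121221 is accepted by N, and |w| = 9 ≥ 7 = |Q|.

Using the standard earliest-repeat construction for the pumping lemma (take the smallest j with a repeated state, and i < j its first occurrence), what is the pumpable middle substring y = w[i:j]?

Run of N on w = 0 0 2 1 2 1 2 2 1:
  step 0: A  (start)
  step 1: D  (read 0: A→D)
  step 2: D  (read 0: D→D)   ← first repeat (D seen earlier)
  step 3: G  (read 2: D→G)
  step 4: G  (read 1: G→G)
  step 5: G  (read 2: G→G)
  step 6: G  (read 1: G→G)
  step 7: G  (read 2: G→G)
  step 8: G  (read 2: G→G)
  step 9: G  (read 1: G→G)

So i = 1, j = 2, giving x = w[0:1] = 0, y = w[1:2] = 0, z = w[2:9] = 2121221.
Check: |xy| = 2 ≤ 7 and |y| = 1 ≥ 1. Reading y takes N from D back to D, so every xyⁱz is accepted.

0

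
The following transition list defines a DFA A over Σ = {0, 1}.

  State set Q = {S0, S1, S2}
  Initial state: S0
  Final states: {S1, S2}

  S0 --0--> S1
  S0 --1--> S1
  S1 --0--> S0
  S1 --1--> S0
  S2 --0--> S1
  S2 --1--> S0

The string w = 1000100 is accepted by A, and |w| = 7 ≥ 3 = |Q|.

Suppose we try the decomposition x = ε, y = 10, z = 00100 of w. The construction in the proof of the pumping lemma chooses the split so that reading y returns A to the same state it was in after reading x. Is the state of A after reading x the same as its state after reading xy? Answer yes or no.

yes

State sequence: S0 -1-> S1 -0-> S0

After x (step 0): S0. After xy (step 2): S0.
They match, so y = 10 drives A around a cycle from S0 back to itself; pumping y any number of times keeps A in S0 before reading z, and xyⁱz ∈ L(A) for every i ≥ 0.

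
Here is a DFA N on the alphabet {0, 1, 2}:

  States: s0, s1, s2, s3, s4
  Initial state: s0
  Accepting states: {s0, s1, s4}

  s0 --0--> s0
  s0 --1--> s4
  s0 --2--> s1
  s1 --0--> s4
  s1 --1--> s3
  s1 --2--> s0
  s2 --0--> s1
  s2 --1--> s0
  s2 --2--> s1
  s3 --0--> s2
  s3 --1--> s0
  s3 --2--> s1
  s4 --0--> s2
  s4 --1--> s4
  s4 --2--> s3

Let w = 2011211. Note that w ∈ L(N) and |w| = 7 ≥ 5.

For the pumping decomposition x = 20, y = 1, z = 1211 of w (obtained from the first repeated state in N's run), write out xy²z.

xy^2z = 20·1·1·1211 = 20111211.
Reading y = 1 takes N from s4 back to s4, so after x·y·y the machine is still in s4, and z then leads to the accepting state s4. Hence 20111211 ∈ L(N).

20111211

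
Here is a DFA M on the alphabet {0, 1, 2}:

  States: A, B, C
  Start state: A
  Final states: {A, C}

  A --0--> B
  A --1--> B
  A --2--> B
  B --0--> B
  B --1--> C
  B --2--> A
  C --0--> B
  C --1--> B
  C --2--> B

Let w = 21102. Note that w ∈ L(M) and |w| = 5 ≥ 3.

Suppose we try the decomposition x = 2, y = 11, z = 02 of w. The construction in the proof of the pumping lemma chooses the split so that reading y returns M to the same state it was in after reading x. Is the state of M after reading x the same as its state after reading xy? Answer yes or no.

yes

Run of M on the first 3 characters of w = 2 1 1:
  step 0: A  (start)
  step 1: B  (read 2: A→B)
  step 2: C  (read 1: B→C)
  step 3: B  (read 1: C→B)

After x (step 1): B. After xy (step 3): B.
They match, so y = 11 drives M around a cycle from B back to itself; pumping y any number of times keeps M in B before reading z, and xyⁱz ∈ L(M) for every i ≥ 0.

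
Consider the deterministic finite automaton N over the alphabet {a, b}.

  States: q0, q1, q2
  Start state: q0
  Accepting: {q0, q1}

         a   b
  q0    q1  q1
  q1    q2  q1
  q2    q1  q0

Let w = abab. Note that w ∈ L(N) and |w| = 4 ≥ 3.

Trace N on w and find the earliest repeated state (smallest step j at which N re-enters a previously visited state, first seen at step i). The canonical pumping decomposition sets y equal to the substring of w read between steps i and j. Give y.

State sequence: q0 -a-> q1 -b-> q1 -a-> q2 -b-> q0
First repeat at step 2: q1 was already visited.

So i = 1, j = 2, giving x = w[0:1] = a, y = w[1:2] = b, z = w[2:4] = ab.
Check: |xy| = 2 ≤ 3 and |y| = 1 ≥ 1. Reading y takes N from q1 back to q1, so every xyⁱz is accepted.
Pumping length from the standard proof: p = 3 (the number of states). The repeated state found above gives |xy| = j ≤ 3 and |y| = j − i ≥ 1.

b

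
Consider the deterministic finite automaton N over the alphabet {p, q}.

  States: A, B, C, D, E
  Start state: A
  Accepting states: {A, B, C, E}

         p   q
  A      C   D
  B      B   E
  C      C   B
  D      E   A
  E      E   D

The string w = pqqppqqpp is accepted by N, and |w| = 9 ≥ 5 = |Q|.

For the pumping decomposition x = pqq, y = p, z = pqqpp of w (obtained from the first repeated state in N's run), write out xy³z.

pqqppppqqpp

xy^3z = pqq·p·p·p·pqqpp = pqqppppqqpp.
Reading y = p takes N from E back to E, so after x·y·y·y the machine is still in E, and z then leads to the accepting state C. Hence pqqppppqqpp ∈ L(N).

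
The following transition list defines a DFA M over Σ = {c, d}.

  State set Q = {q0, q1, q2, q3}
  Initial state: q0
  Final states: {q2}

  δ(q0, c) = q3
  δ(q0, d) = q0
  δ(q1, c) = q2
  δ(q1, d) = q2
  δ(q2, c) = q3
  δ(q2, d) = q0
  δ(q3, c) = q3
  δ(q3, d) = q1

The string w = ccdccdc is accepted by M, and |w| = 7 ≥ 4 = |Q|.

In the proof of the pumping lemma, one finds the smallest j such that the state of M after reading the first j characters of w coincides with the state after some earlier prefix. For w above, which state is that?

q3

Run of M on w = c c d c c d c:
  step 0: q0  (start)
  step 1: q3  (read c: q0→q3)
  step 2: q3  (read c: q3→q3)   ← first repeat (q3 seen earlier)
  step 3: q1  (read d: q3→q1)
  step 4: q2  (read c: q1→q2)
  step 5: q3  (read c: q2→q3)
  step 6: q1  (read d: q3→q1)
  step 7: q2  (read c: q1→q2)

The earliest repeat is at step j = 2: M is in q3, which it already visited at step i = 1.
Pumping length from the standard proof: p = 4 (the number of states). The repeated state found above gives |xy| = j ≤ 4 and |y| = j − i ≥ 1.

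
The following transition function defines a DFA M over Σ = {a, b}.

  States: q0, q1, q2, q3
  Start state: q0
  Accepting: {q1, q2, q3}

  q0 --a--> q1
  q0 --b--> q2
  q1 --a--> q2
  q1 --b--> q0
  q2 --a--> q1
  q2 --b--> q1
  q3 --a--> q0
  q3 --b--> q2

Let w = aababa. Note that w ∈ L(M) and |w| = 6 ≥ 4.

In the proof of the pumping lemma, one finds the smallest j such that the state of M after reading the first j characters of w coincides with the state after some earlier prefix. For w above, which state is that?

Run of M on w = a a b a b a:
  step 0: q0  (start)
  step 1: q1  (read a: q0→q1)
  step 2: q2  (read a: q1→q2)
  step 3: q1  (read b: q2→q1)   ← first repeat (q1 seen earlier)
  step 4: q2  (read a: q1→q2)
  step 5: q1  (read b: q2→q1)
  step 6: q2  (read a: q1→q2)

The earliest repeat is at step j = 3: M is in q1, which it already visited at step i = 1.
Since M has 4 states, any run of length ≥ 4 visits 4+1 states, so by pigeonhole some state repeats within the first 4 steps — that repeat gives the pumpable loop.

q1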